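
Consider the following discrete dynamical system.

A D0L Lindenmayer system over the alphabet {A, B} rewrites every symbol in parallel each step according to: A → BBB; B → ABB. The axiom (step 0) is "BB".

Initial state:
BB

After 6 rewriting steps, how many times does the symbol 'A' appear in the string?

step 0: BB
step 1: ABBABB
step 2: BBBABBABBBBBABBABB
step 3: ABBABBABBBBBABBABBBBBABBABBABBABBABBBBBABBABBBBBABBABB
step 4: BBBABBABBBBBABBABBBBBABBABBABBABBABBBBBABBABBBBBABBABBABBA…BABBABBABBABBBBBABBABBBBBABBABBABBABBABBBBBABBABBBBBABBABB  (len 162)
step 5: ABBABBABBBBBABBABBBBBABBABBABBABBABBBBBABBABBBBBABBABBABBA…BABBABBABBABBBBBABBABBBBBABBABBABBABBABBBBBABBABBBBBABBABB  (len 486)
step 6: BBBABBABBBBBABBABBBBBABBABBABBABBABBBBBABBABBBBBABBABBABBA…BABBABBABBABBBBBABBABBBBBABBABBABBABBABBBBBABBABBBBBABBABB  (len 1458)

364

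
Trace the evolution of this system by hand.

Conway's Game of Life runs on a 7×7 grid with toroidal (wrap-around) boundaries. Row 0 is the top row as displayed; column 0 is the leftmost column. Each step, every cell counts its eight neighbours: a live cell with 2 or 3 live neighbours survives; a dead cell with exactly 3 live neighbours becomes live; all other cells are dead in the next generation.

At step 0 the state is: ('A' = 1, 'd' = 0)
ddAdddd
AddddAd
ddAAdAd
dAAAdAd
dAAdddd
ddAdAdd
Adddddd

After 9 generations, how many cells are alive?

10

[0] ddAdddd
AddddAd
ddAAdAd
dAAAdAd
dAAdddd
ddAdAdd
Adddddd
[1] dAddddA
dAAAAdA
dddAdAd
ddddddd
ddddAdd
ddAAddd
dAdAddd
[2] dAddAAd
dAdAAdA
dddAdAd
ddddAdd
dddAddd
ddAAAdd
AAdAddd
[3] dAdddAA
AddAddA
ddAAdAd
dddAAdd
ddAdddd
dAddAdd
AAdddAd
[4] dAAdAAd
AAdAddd
ddAddAA
ddddAdd
ddAdAdd
AAAdddd
dAAdAAd
[5] dddddAA
AddAddd
AAAAAAA
ddddAdd
ddAdddd
AdddAAd
ddddAAA
[6] Adddddd
dddAddd
AAAddAA
AdddAdA
dddAAAd
dddAAdd
Adddddd
[7] ddddddd
ddAdddd
dAAAAAd
ddAdddd
ddddddA
dddAdAd
ddddddd
[8] ddddddd
dAAdAdd
dAddAdd
dAAdAAd
ddddddd
ddddddd
ddddddd
[9] ddddddd
dAAAddd
AdddAdd
dAAAAAd
ddddddd
ddddddd
ddddddd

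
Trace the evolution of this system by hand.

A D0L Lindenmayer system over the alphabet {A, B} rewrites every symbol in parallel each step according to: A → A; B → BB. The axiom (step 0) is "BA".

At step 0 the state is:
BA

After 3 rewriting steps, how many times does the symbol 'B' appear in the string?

8

[0] BA
[1] BBA
[2] BBBBA
[3] BBBBBBBBA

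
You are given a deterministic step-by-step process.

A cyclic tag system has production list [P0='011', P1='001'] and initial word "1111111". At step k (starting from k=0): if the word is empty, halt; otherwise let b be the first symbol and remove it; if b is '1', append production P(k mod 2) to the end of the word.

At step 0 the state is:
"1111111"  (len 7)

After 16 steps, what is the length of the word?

[0] "1111111"  (len 7)
[1] "111111011"  (len 9)
[2] "11111011001"  (len 11)
[3] "1111011001011"  (len 13)
[4] "111011001011001"  (len 15)
[5] "11011001011001011"  (len 17)
[6] "1011001011001011001"  (len 19)
[7] "011001011001011001011"  (len 21)
[8] "11001011001011001011"  (len 20)
[9] "1001011001011001011011"  (len 22)
[10] "001011001011001011011001"  (len 24)
[11] "01011001011001011011001"  (len 23)
[12] "1011001011001011011001"  (len 22)
[13] "011001011001011011001011"  (len 24)
[14] "11001011001011011001011"  (len 23)
[15] "1001011001011011001011011"  (len 25)
[16] "001011001011011001011011001"  (len 27)

27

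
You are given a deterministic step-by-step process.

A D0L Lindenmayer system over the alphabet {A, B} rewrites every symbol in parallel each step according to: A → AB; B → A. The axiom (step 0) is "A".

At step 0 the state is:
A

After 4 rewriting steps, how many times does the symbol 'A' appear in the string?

5

gen 0: A
gen 1: AB
gen 2: ABA
gen 3: ABAAB
gen 4: ABAABABA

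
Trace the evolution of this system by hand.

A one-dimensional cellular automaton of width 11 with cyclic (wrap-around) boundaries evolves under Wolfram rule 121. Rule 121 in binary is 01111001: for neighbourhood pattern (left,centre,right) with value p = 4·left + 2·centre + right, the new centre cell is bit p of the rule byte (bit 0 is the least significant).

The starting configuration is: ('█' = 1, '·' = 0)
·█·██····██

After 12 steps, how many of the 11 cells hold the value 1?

[0] ·█·██····██
[1] █·██████·██
[2] ███····███·
[3] █·████·█·██
[4] ███··██·██·
[5] █·██·██████
[6] ██████·····
[7] █····█████·
[8] ·███·█···██
[9] ██·██·██·██
[10] ·█████████·
[11] ·█·······██
[12] █·██████·██

9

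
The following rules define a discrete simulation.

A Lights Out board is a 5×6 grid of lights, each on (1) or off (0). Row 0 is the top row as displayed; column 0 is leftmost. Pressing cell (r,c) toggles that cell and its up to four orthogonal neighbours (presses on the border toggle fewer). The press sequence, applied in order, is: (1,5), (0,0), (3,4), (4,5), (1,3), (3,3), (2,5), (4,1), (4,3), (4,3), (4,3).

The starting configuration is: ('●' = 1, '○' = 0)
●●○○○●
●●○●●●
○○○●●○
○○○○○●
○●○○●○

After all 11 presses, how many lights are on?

12

t=0: ●●○○○●
●●○●●●
○○○●●○
○○○○○●
○●○○●○
t=1: ●●○○○○
●●○●○○
○○○●●●
○○○○○●
○●○○●○
t=2: ○○○○○○
○●○●○○
○○○●●●
○○○○○●
○●○○●○
t=3: ○○○○○○
○●○●○○
○○○●○●
○○○●●○
○●○○○○
t=4: ○○○○○○
○●○●○○
○○○●○●
○○○●●●
○●○○●●
t=5: ○○○●○○
○●●○●○
○○○○○●
○○○●●●
○●○○●●
t=6: ○○○●○○
○●●○●○
○○○●○●
○○●○○●
○●○●●●
t=7: ○○○●○○
○●●○●●
○○○●●○
○○●○○○
○●○●●●
t=8: ○○○●○○
○●●○●●
○○○●●○
○●●○○○
●○●●●●
t=9: ○○○●○○
○●●○●●
○○○●●○
○●●●○○
●○○○○●
t=10: ○○○●○○
○●●○●●
○○○●●○
○●●○○○
●○●●●●
t=11: ○○○●○○
○●●○●●
○○○●●○
○●●●○○
●○○○○●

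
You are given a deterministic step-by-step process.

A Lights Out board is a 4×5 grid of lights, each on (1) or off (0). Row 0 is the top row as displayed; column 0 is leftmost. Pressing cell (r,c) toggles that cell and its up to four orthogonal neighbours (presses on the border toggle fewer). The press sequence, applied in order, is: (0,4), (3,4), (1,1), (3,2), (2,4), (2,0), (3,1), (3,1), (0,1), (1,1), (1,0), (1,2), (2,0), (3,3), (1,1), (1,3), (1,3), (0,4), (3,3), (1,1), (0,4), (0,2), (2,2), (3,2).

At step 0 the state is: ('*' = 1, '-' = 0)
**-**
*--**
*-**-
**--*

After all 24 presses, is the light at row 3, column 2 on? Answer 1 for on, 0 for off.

0) **-**
*--**
*-**-
**--*
1) **---
*--*-
*-**-
**--*
2) **---
*--*-
*-***
**-*-
3) *----
-***-
*****
**-*-
4) *----
-***-
**-**
*-*--
5) *----
-****
**---
*-*-*
6) *----
*****
-----
--*-*
7) *----
*****
-*---
**--*
8) *----
*****
-----
--*-*
9) -**--
*-***
-----
--*-*
10) --*--
-*-**
-*---
--*-*
11) *-*--
*--**
**---
--*-*
12) *----
***-*
***--
--*-*
13) *----
-**-*
--*--
*-*-*
14) *----
-**-*
--**-
*--*-
15) **---
*---*
-***-
*--*-
16) **-*-
*-**-
-**--
*--*-
17) **---
*---*
-***-
*--*-
18) **-**
*----
-***-
*--*-
19) **-**
*----
-**--
*-*-*
20) *--**
-**--
--*--
*-*-*
21) *----
-**-*
--*--
*-*-*
22) ****-
-*--*
--*--
*-*-*
23) ****-
-**-*
-*-*-
*---*
24) ****-
-**-*
-***-
*****

1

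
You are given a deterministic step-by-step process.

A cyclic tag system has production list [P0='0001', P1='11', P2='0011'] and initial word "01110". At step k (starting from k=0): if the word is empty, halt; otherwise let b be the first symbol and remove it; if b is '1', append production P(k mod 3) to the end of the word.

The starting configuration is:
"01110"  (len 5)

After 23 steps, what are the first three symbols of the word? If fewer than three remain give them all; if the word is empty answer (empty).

step 0: "01110"  (len 5)
step 1: "1110"  (len 4)
step 2: "11011"  (len 5)
step 3: "10110011"  (len 8)
step 4: "01100110001"  (len 11)
step 5: "1100110001"  (len 10)
step 6: "1001100010011"  (len 13)
step 7: "0011000100110001"  (len 16)
step 8: "011000100110001"  (len 15)
step 9: "11000100110001"  (len 14)
step 10: "10001001100010001"  (len 17)
step 11: "000100110001000111"  (len 18)
step 12: "00100110001000111"  (len 17)
step 13: "0100110001000111"  (len 16)
step 14: "100110001000111"  (len 15)
step 15: "001100010001110011"  (len 18)
step 16: "01100010001110011"  (len 17)
step 17: "1100010001110011"  (len 16)
step 18: "1000100011100110011"  (len 19)
step 19: "0001000111001100110001"  (len 22)
step 20: "001000111001100110001"  (len 21)
step 21: "01000111001100110001"  (len 20)
step 22: "1000111001100110001"  (len 19)
step 23: "00011100110011000111"  (len 20)

000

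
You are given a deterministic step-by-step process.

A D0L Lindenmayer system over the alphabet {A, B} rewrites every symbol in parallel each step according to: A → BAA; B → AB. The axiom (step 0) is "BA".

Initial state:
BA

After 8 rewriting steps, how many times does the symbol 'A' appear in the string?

k=0  BA
k=1  ABBAA
k=2  BAAABABBAABAA
k=3  ABBAABAABAAABBAAABABBAABAAABBAABAA
k=4  BAAABABBAABAAABBAABAAABBAABAABAAABABBAABAABAAABBAAABABBAABAAABBAABAABAAABABBAABAAABBAABAA
k=5  ABBAABAABAAABBAAABABBAABAAABBAABAABAAABABBAABAAABBAABAABAA…BAAABBAABAABAAABBAAABABBAABAAABBAABAABAAABABBAABAAABBAABAA  (len 233)
k=6  BAAABABBAABAAABBAABAAABBAABAABAAABABBAABAABAAABBAAABABBAAB…BAAABBAABAABAAABBAAABABBAABAAABBAABAABAAABABBAABAAABBAABAA  (len 610)
k=7  ABBAABAABAAABBAAABABBAABAAABBAABAABAAABABBAABAAABBAABAABAA…BAAABBAABAABAAABBAAABABBAABAAABBAABAABAAABABBAABAAABBAABAA  (len 1597)
k=8  BAAABABBAABAAABBAABAAABBAABAABAAABABBAABAABAAABBAAABABBAAB…BAAABBAABAABAAABBAAABABBAABAAABBAABAABAAABABBAABAAABBAABAA  (len 4181)

2584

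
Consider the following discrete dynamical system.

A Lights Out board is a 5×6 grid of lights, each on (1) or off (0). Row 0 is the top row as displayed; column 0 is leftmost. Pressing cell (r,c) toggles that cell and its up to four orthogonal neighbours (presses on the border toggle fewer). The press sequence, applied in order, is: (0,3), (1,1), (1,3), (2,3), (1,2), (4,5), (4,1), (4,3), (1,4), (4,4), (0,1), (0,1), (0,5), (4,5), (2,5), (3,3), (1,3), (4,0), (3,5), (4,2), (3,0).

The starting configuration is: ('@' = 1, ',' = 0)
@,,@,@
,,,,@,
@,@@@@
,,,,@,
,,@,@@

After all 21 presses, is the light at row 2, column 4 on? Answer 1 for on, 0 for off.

t=0: @,,@,@
,,,,@,
@,@@@@
,,,,@,
,,@,@@
t=1: @,@,@@
,,,@@,
@,@@@@
,,,,@,
,,@,@@
t=2: @@@,@@
@@@@@,
@@@@@@
,,,,@,
,,@,@@
t=3: @@@@@@
@@,,,,
@@@,@@
,,,,@,
,,@,@@
t=4: @@@@@@
@@,@,,
@@,@,@
,,,@@,
,,@,@@
t=5: @@,@@@
@,@,,,
@@@@,@
,,,@@,
,,@,@@
t=6: @@,@@@
@,@,,,
@@@@,@
,,,@@@
,,@,,,
t=7: @@,@@@
@,@,,,
@@@@,@
,@,@@@
@@,,,,
t=8: @@,@@@
@,@,,,
@@@@,@
,@,,@@
@@@@@,
t=9: @@,@,@
@,@@@@
@@@@@@
,@,,@@
@@@@@,
t=10: @@,@,@
@,@@@@
@@@@@@
,@,,,@
@@@,,@
t=11: ,,@@,@
@@@@@@
@@@@@@
,@,,,@
@@@,,@
t=12: @@,@,@
@,@@@@
@@@@@@
,@,,,@
@@@,,@
t=13: @@,@@,
@,@@@,
@@@@@@
,@,,,@
@@@,,@
t=14: @@,@@,
@,@@@,
@@@@@@
,@,,,,
@@@,@,
t=15: @@,@@,
@,@@@@
@@@@,,
,@,,,@
@@@,@,
t=16: @@,@@,
@,@@@@
@@@,,,
,@@@@@
@@@@@,
t=17: @@,,@,
@,,,,@
@@@@,,
,@@@@@
@@@@@,
t=18: @@,,@,
@,,,,@
@@@@,,
@@@@@@
,,@@@,
t=19: @@,,@,
@,,,,@
@@@@,@
@@@@,,
,,@@@@
t=20: @@,,@,
@,,,,@
@@@@,@
@@,@,,
,@,,@@
t=21: @@,,@,
@,,,,@
,@@@,@
,,,@,,
@@,,@@

0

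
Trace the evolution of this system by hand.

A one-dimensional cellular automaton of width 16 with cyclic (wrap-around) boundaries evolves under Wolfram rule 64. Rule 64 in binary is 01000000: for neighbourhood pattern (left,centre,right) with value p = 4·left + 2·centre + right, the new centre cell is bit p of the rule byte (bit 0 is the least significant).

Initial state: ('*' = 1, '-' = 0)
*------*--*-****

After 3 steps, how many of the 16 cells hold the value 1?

0

gen 0: *------*--*-****
gen 1: *---------------
gen 2: ----------------
gen 3: ----------------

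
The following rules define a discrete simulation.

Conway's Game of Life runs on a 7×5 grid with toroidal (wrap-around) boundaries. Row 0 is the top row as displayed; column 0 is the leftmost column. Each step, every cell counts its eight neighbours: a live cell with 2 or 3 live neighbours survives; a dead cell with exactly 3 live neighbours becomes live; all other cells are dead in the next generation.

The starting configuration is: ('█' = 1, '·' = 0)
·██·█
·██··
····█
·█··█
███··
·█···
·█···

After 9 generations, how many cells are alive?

t=0: ·██·█
·██··
····█
·█··█
███··
·█···
·█···
t=1: ···█·
·██··
·███·
·████
··█··
·····
·█···
t=2: ·█···
·█···
····█
█···█
·██··
·····
·····
t=3: ·····
█····
····█
██·██
██···
·····
·····
t=4: ·····
·····
·█·█·
·███·
·██··
·····
·····
t=5: ·····
·····
·█·█·
█··█·
·█·█·
·····
·····
t=6: ·····
·····
··█·█
██·█·
··█·█
·····
·····
t=7: ·····
·····
█████
██···
█████
·····
·····
t=8: ·····
█████
··███
·····
··███
█████
·····
t=9: █████
██···
·····
·····
·····
██···
█████

14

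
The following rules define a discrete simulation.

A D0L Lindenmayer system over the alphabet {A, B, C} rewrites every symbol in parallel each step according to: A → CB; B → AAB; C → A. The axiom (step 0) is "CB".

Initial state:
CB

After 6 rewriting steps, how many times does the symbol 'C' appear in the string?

45

[0] CB
[1] AAAB
[2] CBCBCBAAB
[3] AAABAAABAAABCBCBAAB
[4] CBCBCBAABCBCBCBAABCBCBCBAABAAABAAABCBCBAAB
[5] AAABAAABAAABCBCBAABAAABAAABAAABCBCBAABAAABAAABAAABCBCBAABCBCBCBAABCBCBCBAABAAABAAABCBCBAAB
[6] CBCBCBAABCBCBCBAABCBCBCBAABAAABAAABCBCBAABCBCBCBAABCBCBCBA…BCBAABAAABAAABAAABCBCBAABCBCBCBAABCBCBCBAABAAABAAABCBCBAAB  (len 197)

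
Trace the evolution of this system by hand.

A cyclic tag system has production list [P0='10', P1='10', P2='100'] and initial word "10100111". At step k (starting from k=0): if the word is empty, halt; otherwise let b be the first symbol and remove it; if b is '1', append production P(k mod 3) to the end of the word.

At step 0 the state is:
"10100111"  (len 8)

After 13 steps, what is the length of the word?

12

0) "10100111"  (len 8)
1) "010011110"  (len 9)
2) "10011110"  (len 8)
3) "0011110100"  (len 10)
4) "011110100"  (len 9)
5) "11110100"  (len 8)
6) "1110100100"  (len 10)
7) "11010010010"  (len 11)
8) "101001001010"  (len 12)
9) "01001001010100"  (len 14)
10) "1001001010100"  (len 13)
11) "00100101010010"  (len 14)
12) "0100101010010"  (len 13)
13) "100101010010"  (len 12)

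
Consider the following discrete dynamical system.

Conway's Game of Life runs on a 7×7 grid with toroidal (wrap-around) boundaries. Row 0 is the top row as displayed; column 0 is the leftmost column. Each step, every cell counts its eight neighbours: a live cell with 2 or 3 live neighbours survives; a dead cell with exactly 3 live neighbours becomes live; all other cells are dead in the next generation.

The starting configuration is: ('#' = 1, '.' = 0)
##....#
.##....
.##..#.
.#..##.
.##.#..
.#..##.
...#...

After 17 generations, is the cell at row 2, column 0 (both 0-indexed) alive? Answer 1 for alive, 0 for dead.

step 0: ##....#
.##....
.##..#.
.#..##.
.##.#..
.#..##.
...#...
step 1: ##.....
......#
#..###.
#...##.
###....
.#..##.
.##.###
step 2: .##....
.#..###
#..#...
#.#..#.
#.##...
....#..
..###.#
step 3: .#....#
.#.####
#.##...
#.#.#..
..###.#
.#..##.
.##.##.
step 4: .#....#
.#.####
#......
#...###
#.#...#
##....#
.####.#
step 5: .#....#
.##.###
.#.#...
.....#.
.......
.......
...#..#
step 6: .#.##.#
.#.####
##.#..#
.......
.......
.......
#......
step 7: .#.#..#
.#.....
.#.#..#
#......
.......
.......
#......
step 8: .##....
.#.....
.##....
#......
.......
.......
#......
step 9: ###....
#......
###....
.#.....
.......
.......
.#.....
step 10: #.#....
......#
#.#....
###....
.......
.......
###....
step 11: #.#...#
#.....#
#.#...#
#.#....
.#.....
.#.....
#.#....
step 12: .......
.....#.
.......
#.#...#
###....
###....
#.#...#
step 13: ......#
.......
......#
#.#...#
...#...
...#...
#.#...#
step 14: #.....#
.......
#.....#
#.....#
..##...
..##...
#.....#
step 15: #.....#
.......
#.....#
##....#
.###...
.###...
##....#
step 16: .#....#
.......
.#....#
......#
...#...
...#...
......#
step 17: #......
.......
#......
#......
.......
.......
#......

1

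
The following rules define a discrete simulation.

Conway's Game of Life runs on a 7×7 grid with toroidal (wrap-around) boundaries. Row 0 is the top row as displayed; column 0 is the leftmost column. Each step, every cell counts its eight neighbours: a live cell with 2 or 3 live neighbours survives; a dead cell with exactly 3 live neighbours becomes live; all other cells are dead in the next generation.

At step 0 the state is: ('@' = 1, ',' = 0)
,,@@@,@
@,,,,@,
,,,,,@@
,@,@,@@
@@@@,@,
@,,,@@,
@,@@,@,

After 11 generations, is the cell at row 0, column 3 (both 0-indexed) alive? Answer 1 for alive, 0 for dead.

t=0: ,,@@@,@
@,,,,@,
,,,,,@@
,@,@,@@
@@@@,@,
@,,,@@,
@,@@,@,
t=1: @,@,,,,
@,,@,,,
,,,,,,,
,@,@,,,
,,,@,,,
@,,,,@,
@,@,,,,
t=2: @,@@,,@
,@,,,,,
,,@,,,,
,,@,,,,
,,@,@,,
,@,,,,@
@,,,,,,
t=3: @,@,,,@
@@,@,,,
,@@,,,,
,@@,,,,
,@@@,,,
@@,,,,,
,,@,,,,
t=4: @,@@,,@
,,,@,,@
,,,@,,,
@,,,,,,
,,,@,,,
@,,@,,,
,,@,,,@
t=5: @@@@,@@
@,,@@,@
,,,,,,,
,,,,,,,
,,,,,,,
,,@@,,,
,,@,,,@
t=6: ,,,,,,,
,,,@@,,
,,,,,,,
,,,,,,,
,,,,,,,
,,@@,,,
,,,,@@@
t=7: ,,,@,,,
,,,,,,,
,,,,,,,
,,,,,,,
,,,,,,,
,,,@@@,
,,,@@@,
t=8: ,,,@,,,
,,,,,,,
,,,,,,,
,,,,,,,
,,,,@,,
,,,@,@,
,,@,,@,
t=9: ,,,,,,,
,,,,,,,
,,,,,,,
,,,,,,,
,,,,@,,
,,,@,@,
,,@@,,,
t=10: ,,,,,,,
,,,,,,,
,,,,,,,
,,,,,,,
,,,,@,,
,,@@,,,
,,@@@,,
t=11: ,,,@,,,
,,,,,,,
,,,,,,,
,,,,,,,
,,,@,,,
,,@,,,,
,,@,@,,

1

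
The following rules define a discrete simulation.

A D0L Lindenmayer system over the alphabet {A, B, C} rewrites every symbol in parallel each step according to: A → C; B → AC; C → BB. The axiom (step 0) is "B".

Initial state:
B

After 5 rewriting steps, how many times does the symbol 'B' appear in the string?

8

step 0: B
step 1: AC
step 2: CBB
step 3: BBACAC
step 4: ACACCBBCBB
step 5: CBBCBBBBACACBBACAC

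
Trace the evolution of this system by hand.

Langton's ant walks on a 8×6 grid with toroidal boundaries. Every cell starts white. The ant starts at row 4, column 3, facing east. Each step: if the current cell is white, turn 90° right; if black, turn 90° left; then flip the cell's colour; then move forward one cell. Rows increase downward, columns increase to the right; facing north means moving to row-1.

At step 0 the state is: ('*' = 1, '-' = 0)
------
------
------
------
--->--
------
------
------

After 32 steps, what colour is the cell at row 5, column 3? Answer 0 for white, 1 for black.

1

k=0  ------
------
------
------
--->--
------
------
------
k=1  ------
------
------
------
---*--
---v--
------
------
k=2  ------
------
------
------
---*--
--<*--
------
------
k=3  ------
------
------
------
--^*--
--**--
------
------
k=4  ------
------
------
------
--*>--
--**--
------
------
k=5  ------
------
------
---^--
--*---
--**--
------
------
k=6  ------
------
------
---*>-
--*---
--**--
------
------
k=7  ------
------
------
---**-
--*-v-
--**--
------
------
k=8  ------
------
------
---**-
--*<*-
--**--
------
------
k=9  ------
------
------
---^*-
--***-
--**--
------
------
k=10  ------
------
------
--<-*-
--***-
--**--
------
------
k=11  ------
------
--^---
--*-*-
--***-
--**--
------
------
k=12  ------
------
--*>--
--*-*-
--***-
--**--
------
------
k=13  ------
------
--**--
--*v*-
--***-
--**--
------
------
k=14  ------
------
--**--
--<**-
--***-
--**--
------
------
k=15  ------
------
--**--
---**-
--v**-
--**--
------
------
k=16  ------
------
--**--
---**-
--->*-
--**--
------
------
k=17  ------
------
--**--
---^*-
----*-
--**--
------
------
k=18  ------
------
--**--
--<-*-
----*-
--**--
------
------
k=19  ------
------
--^*--
--*-*-
----*-
--**--
------
------
k=20  ------
------
-<-*--
--*-*-
----*-
--**--
------
------
k=21  ------
-^----
-*-*--
--*-*-
----*-
--**--
------
------
k=22  ------
-*>---
-*-*--
--*-*-
----*-
--**--
------
------
k=23  ------
-**---
-*v*--
--*-*-
----*-
--**--
------
------
k=24  ------
-**---
-<**--
--*-*-
----*-
--**--
------
------
k=25  ------
-**---
--**--
-v*-*-
----*-
--**--
------
------
k=26  ------
-**---
--**--
<**-*-
----*-
--**--
------
------
k=27  ------
-**---
^-**--
***-*-
----*-
--**--
------
------
k=28  ------
-**---
*>**--
***-*-
----*-
--**--
------
------
k=29  ------
-**---
****--
*v*-*-
----*-
--**--
------
------
k=30  ------
-**---
****--
*->-*-
----*-
--**--
------
------
k=31  ------
-**---
**^*--
*---*-
----*-
--**--
------
------
k=32  ------
-**---
*<-*--
*---*-
----*-
--**--
------
------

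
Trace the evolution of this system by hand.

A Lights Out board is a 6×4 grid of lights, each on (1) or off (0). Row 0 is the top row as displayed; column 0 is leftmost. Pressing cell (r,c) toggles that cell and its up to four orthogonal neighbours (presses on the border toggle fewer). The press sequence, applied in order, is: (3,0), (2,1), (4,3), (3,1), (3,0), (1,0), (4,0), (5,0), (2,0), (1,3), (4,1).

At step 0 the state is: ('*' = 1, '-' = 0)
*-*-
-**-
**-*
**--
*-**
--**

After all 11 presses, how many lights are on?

0) *-*-
-**-
**-*
**--
*-**
--**
1) *-*-
-**-
-*-*
----
--**
--**
2) *-*-
--*-
*-**
-*--
--**
--**
3) *-*-
--*-
*-**
-*-*
----
--*-
4) *-*-
--*-
****
*-**
-*--
--*-
5) *-*-
--*-
-***
-***
**--
--*-
6) --*-
***-
****
-***
**--
--*-
7) --*-
***-
****
****
----
*-*-
8) --*-
***-
****
****
*---
-**-
9) --*-
-**-
--**
-***
*---
-**-
10) --**
-*-*
--*-
-***
*---
-**-
11) --**
-*-*
--*-
--**
-**-
--*-

10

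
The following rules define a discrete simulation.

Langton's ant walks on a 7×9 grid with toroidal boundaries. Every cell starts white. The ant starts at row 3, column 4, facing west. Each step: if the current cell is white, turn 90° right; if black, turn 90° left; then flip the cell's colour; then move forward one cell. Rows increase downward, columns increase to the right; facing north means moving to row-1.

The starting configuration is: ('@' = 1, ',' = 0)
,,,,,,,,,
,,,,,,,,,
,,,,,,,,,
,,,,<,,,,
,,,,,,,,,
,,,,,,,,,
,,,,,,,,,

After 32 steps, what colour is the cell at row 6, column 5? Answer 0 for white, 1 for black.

k=0  ,,,,,,,,,
,,,,,,,,,
,,,,,,,,,
,,,,<,,,,
,,,,,,,,,
,,,,,,,,,
,,,,,,,,,
k=1  ,,,,,,,,,
,,,,,,,,,
,,,,^,,,,
,,,,@,,,,
,,,,,,,,,
,,,,,,,,,
,,,,,,,,,
k=2  ,,,,,,,,,
,,,,,,,,,
,,,,@>,,,
,,,,@,,,,
,,,,,,,,,
,,,,,,,,,
,,,,,,,,,
k=3  ,,,,,,,,,
,,,,,,,,,
,,,,@@,,,
,,,,@v,,,
,,,,,,,,,
,,,,,,,,,
,,,,,,,,,
k=4  ,,,,,,,,,
,,,,,,,,,
,,,,@@,,,
,,,,<@,,,
,,,,,,,,,
,,,,,,,,,
,,,,,,,,,
k=5  ,,,,,,,,,
,,,,,,,,,
,,,,@@,,,
,,,,,@,,,
,,,,v,,,,
,,,,,,,,,
,,,,,,,,,
k=6  ,,,,,,,,,
,,,,,,,,,
,,,,@@,,,
,,,,,@,,,
,,,<@,,,,
,,,,,,,,,
,,,,,,,,,
k=7  ,,,,,,,,,
,,,,,,,,,
,,,,@@,,,
,,,^,@,,,
,,,@@,,,,
,,,,,,,,,
,,,,,,,,,
k=8  ,,,,,,,,,
,,,,,,,,,
,,,,@@,,,
,,,@>@,,,
,,,@@,,,,
,,,,,,,,,
,,,,,,,,,
k=9  ,,,,,,,,,
,,,,,,,,,
,,,,@@,,,
,,,@@@,,,
,,,@v,,,,
,,,,,,,,,
,,,,,,,,,
k=10  ,,,,,,,,,
,,,,,,,,,
,,,,@@,,,
,,,@@@,,,
,,,@,>,,,
,,,,,,,,,
,,,,,,,,,
k=11  ,,,,,,,,,
,,,,,,,,,
,,,,@@,,,
,,,@@@,,,
,,,@,@,,,
,,,,,v,,,
,,,,,,,,,
k=12  ,,,,,,,,,
,,,,,,,,,
,,,,@@,,,
,,,@@@,,,
,,,@,@,,,
,,,,<@,,,
,,,,,,,,,
k=13  ,,,,,,,,,
,,,,,,,,,
,,,,@@,,,
,,,@@@,,,
,,,@^@,,,
,,,,@@,,,
,,,,,,,,,
k=14  ,,,,,,,,,
,,,,,,,,,
,,,,@@,,,
,,,@@@,,,
,,,@@>,,,
,,,,@@,,,
,,,,,,,,,
k=15  ,,,,,,,,,
,,,,,,,,,
,,,,@@,,,
,,,@@^,,,
,,,@@,,,,
,,,,@@,,,
,,,,,,,,,
k=16  ,,,,,,,,,
,,,,,,,,,
,,,,@@,,,
,,,@<,,,,
,,,@@,,,,
,,,,@@,,,
,,,,,,,,,
k=17  ,,,,,,,,,
,,,,,,,,,
,,,,@@,,,
,,,@,,,,,
,,,@v,,,,
,,,,@@,,,
,,,,,,,,,
k=18  ,,,,,,,,,
,,,,,,,,,
,,,,@@,,,
,,,@,,,,,
,,,@,>,,,
,,,,@@,,,
,,,,,,,,,
k=19  ,,,,,,,,,
,,,,,,,,,
,,,,@@,,,
,,,@,,,,,
,,,@,@,,,
,,,,@v,,,
,,,,,,,,,
k=20  ,,,,,,,,,
,,,,,,,,,
,,,,@@,,,
,,,@,,,,,
,,,@,@,,,
,,,,@,>,,
,,,,,,,,,
k=21  ,,,,,,,,,
,,,,,,,,,
,,,,@@,,,
,,,@,,,,,
,,,@,@,,,
,,,,@,@,,
,,,,,,v,,
k=22  ,,,,,,,,,
,,,,,,,,,
,,,,@@,,,
,,,@,,,,,
,,,@,@,,,
,,,,@,@,,
,,,,,<@,,
k=23  ,,,,,,,,,
,,,,,,,,,
,,,,@@,,,
,,,@,,,,,
,,,@,@,,,
,,,,@^@,,
,,,,,@@,,
k=24  ,,,,,,,,,
,,,,,,,,,
,,,,@@,,,
,,,@,,,,,
,,,@,@,,,
,,,,@@>,,
,,,,,@@,,
k=25  ,,,,,,,,,
,,,,,,,,,
,,,,@@,,,
,,,@,,,,,
,,,@,@^,,
,,,,@@,,,
,,,,,@@,,
k=26  ,,,,,,,,,
,,,,,,,,,
,,,,@@,,,
,,,@,,,,,
,,,@,@@>,
,,,,@@,,,
,,,,,@@,,
k=27  ,,,,,,,,,
,,,,,,,,,
,,,,@@,,,
,,,@,,,,,
,,,@,@@@,
,,,,@@,v,
,,,,,@@,,
k=28  ,,,,,,,,,
,,,,,,,,,
,,,,@@,,,
,,,@,,,,,
,,,@,@@@,
,,,,@@<@,
,,,,,@@,,
k=29  ,,,,,,,,,
,,,,,,,,,
,,,,@@,,,
,,,@,,,,,
,,,@,@^@,
,,,,@@@@,
,,,,,@@,,
k=30  ,,,,,,,,,
,,,,,,,,,
,,,,@@,,,
,,,@,,,,,
,,,@,<,@,
,,,,@@@@,
,,,,,@@,,
k=31  ,,,,,,,,,
,,,,,,,,,
,,,,@@,,,
,,,@,,,,,
,,,@,,,@,
,,,,@v@@,
,,,,,@@,,
k=32  ,,,,,,,,,
,,,,,,,,,
,,,,@@,,,
,,,@,,,,,
,,,@,,,@,
,,,,@,>@,
,,,,,@@,,

1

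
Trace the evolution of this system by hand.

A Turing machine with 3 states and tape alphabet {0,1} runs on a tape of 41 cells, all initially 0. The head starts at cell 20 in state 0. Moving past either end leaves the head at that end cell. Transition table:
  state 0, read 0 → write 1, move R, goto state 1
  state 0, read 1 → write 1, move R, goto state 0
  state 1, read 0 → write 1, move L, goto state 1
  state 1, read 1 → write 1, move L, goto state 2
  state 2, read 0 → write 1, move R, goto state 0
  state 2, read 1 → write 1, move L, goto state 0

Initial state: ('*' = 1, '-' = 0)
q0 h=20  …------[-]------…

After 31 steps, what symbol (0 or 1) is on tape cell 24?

1

gen 0: q0 h=20  …------[-]------…
gen 1: q1 h=21  …-----*[-]------…
gen 2: q1 h=20  …------[*]*-----…
gen 3: q2 h=19  …------[-]**----…
gen 4: q0 h=20  …-----*[*]*-----…
gen 5: q0 h=21  …----**[*]------…
gen 6: q0 h=22  …---***[-]------…
gen 7: q1 h=23  …--****[-]------…
gen 8: q1 h=22  …---***[*]*-----…
gen 9: q2 h=21  …----**[*]**----…
gen 10: q0 h=20  …-----*[*]***---…
gen 11: q0 h=21  …----**[*]**----…
gen 12: q0 h=22  …---***[*]*-----…
gen 13: q0 h=23  …--****[*]------…
gen 14: q0 h=24  …-*****[-]------…
gen 15: q1 h=25  …******[-]------…
gen 16: q1 h=24  …-*****[*]*-----…
gen 17: q2 h=23  …--****[*]**----…
gen 18: q0 h=22  …---***[*]***---…
gen 19: q0 h=23  …--****[*]**----…
gen 20: q0 h=24  …-*****[*]*-----…
gen 21: q0 h=25  …******[*]------…
gen 22: q0 h=26  …******[-]------…
gen 23: q1 h=27  …******[-]------…
gen 24: q1 h=26  …******[*]*-----…
gen 25: q2 h=25  …******[*]**----…
gen 26: q0 h=24  …-*****[*]***---…
gen 27: q0 h=25  …******[*]**----…
gen 28: q0 h=26  …******[*]*-----…
gen 29: q0 h=27  …******[*]------…
gen 30: q0 h=28  …******[-]------…
gen 31: q1 h=29  …******[-]------…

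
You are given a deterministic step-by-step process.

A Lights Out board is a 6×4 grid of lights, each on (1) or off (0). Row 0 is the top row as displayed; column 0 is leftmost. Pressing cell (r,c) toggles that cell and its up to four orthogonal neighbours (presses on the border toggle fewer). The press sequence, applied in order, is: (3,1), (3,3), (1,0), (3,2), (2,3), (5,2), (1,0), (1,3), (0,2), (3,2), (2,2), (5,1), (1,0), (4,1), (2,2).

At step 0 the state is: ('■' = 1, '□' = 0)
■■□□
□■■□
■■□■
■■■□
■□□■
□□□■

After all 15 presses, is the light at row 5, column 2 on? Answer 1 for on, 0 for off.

0

0) ■■□□
□■■□
■■□■
■■■□
■□□■
□□□■
1) ■■□□
□■■□
■□□■
□□□□
■■□■
□□□■
2) ■■□□
□■■□
■□□□
□□■■
■■□□
□□□■
3) □■□□
■□■□
□□□□
□□■■
■■□□
□□□■
4) □■□□
■□■□
□□■□
□■□□
■■■□
□□□■
5) □■□□
■□■■
□□□■
□■□■
■■■□
□□□■
6) □■□□
■□■■
□□□■
□■□■
■■□□
□■■□
7) ■■□□
□■■■
■□□■
□■□■
■■□□
□■■□
8) ■■□■
□■□□
■□□□
□■□■
■■□□
□■■□
9) ■□■□
□■■□
■□□□
□■□■
■■□□
□■■□
10) ■□■□
□■■□
■□■□
□□■□
■■■□
□■■□
11) ■□■□
□■□□
■■□■
□□□□
■■■□
□■■□
12) ■□■□
□■□□
■■□■
□□□□
■□■□
■□□□
13) □□■□
■□□□
□■□■
□□□□
■□■□
■□□□
14) □□■□
■□□□
□■□■
□■□□
□■□□
■■□□
15) □□■□
■□■□
□□■□
□■■□
□■□□
■■□□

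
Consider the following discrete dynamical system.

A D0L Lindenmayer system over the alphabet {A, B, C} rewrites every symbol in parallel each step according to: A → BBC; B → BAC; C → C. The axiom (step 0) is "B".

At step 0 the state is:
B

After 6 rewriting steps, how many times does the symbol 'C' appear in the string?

0) B
1) BAC
2) BACBBCC
3) BACBBCCBACBACCC
4) BACBBCCBACBACCCBACBBCCBACBBCCCC
5) BACBBCCBACBACCCBACBBCCBACBBCCCCBACBBCCBACBACCCBACBBCCBACBACCCCC
6) BACBBCCBACBACCCBACBBCCBACBBCCCCBACBBCCBACBACCCBACBBCCBACBA…CBACBACCCBACBBCCBACBBCCCCBACBBCCBACBACCCBACBBCCBACBBCCCCCC  (len 127)

63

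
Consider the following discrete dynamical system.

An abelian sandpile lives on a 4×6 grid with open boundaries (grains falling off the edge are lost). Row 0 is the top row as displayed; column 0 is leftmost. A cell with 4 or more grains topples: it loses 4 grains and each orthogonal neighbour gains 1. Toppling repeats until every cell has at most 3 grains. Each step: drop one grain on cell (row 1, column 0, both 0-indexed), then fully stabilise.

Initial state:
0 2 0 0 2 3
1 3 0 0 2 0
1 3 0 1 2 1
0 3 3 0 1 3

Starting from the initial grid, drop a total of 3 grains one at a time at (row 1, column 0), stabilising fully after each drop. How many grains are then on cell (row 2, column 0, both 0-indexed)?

3

[0] 0 2 0 0 2 3
1 3 0 0 2 0
1 3 0 1 2 1
0 3 3 0 1 3
[1] 0 2 0 0 2 3
2 3 0 0 2 0
1 3 0 1 2 1
0 3 3 0 1 3
[2] 0 2 0 0 2 3
3 3 0 0 2 0
1 3 0 1 2 1
0 3 3 0 1 3
[3] 1 3 0 0 2 3
1 1 1 0 2 0
3 1 2 1 2 1
1 1 0 1 1 3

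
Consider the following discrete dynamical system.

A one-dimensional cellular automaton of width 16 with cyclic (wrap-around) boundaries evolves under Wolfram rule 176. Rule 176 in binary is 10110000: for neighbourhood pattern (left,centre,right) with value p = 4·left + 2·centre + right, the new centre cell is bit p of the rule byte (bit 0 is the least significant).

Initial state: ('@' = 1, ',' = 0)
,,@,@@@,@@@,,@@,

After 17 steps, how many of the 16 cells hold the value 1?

6

step 0: ,,@,@@@,@@@,,@@,
step 1: ,,,@,@,@,@,@,,,@
step 2: @,,,@,@,@,@,@,,,
step 3: ,@,,,@,@,@,@,@,,
step 4: ,,@,,,@,@,@,@,@,
step 5: ,,,@,,,@,@,@,@,@
step 6: @,,,@,,,@,@,@,@,
step 7: ,@,,,@,,,@,@,@,@
step 8: @,@,,,@,,,@,@,@,
step 9: ,@,@,,,@,,,@,@,@
step 10: @,@,@,,,@,,,@,@,
step 11: ,@,@,@,,,@,,,@,@
step 12: @,@,@,@,,,@,,,@,
step 13: ,@,@,@,@,,,@,,,@
step 14: @,@,@,@,@,,,@,,,
step 15: ,@,@,@,@,@,,,@,,
step 16: ,,@,@,@,@,@,,,@,
step 17: ,,,@,@,@,@,@,,,@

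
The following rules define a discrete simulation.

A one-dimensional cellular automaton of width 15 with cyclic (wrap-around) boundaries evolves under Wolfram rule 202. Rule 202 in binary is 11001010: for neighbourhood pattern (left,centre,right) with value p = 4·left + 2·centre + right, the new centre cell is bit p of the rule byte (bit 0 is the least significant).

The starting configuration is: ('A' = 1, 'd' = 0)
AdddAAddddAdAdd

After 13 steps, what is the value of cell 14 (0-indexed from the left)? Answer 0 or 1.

1

gen 0: AdddAAddddAdAdd
gen 1: dddAAAdddAddddA
gen 2: ddAAAAddAddddAd
gen 3: dAAAAAdAddddAdd
gen 4: AAAAAAdddddAddd
gen 5: AAAAAAddddAdddA
gen 6: AAAAAAdddAdddAA
gen 7: AAAAAAddAdddAAA
gen 8: AAAAAAdAdddAAAA
gen 9: AAAAAAddddAAAAA
gen 10: AAAAAAdddAAAAAA
gen 11: AAAAAAddAAAAAAA
gen 12: AAAAAAdAAAAAAAA
gen 13: AAAAAAdAAAAAAAA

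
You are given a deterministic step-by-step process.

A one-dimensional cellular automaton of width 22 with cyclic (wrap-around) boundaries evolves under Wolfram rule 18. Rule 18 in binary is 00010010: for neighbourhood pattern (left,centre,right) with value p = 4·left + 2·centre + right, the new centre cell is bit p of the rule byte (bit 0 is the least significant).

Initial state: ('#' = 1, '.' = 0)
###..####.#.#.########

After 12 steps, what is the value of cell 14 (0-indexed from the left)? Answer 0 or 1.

0

step 0: ###..####.#.#.########
step 1: ...##.................
step 2: ..#..#................
step 3: .#.##.#...............
step 4: #......#..............
step 5: .#....#.#............#
step 6: ..#..#...#..........#.
step 7: .#.##.#.#.#........#.#
step 8: ...........#......#...
step 9: ..........#.#....#.#..
step 10: .........#...#..#...#.
step 11: ........#.#.#.##.#.#.#
step 12: #......#..............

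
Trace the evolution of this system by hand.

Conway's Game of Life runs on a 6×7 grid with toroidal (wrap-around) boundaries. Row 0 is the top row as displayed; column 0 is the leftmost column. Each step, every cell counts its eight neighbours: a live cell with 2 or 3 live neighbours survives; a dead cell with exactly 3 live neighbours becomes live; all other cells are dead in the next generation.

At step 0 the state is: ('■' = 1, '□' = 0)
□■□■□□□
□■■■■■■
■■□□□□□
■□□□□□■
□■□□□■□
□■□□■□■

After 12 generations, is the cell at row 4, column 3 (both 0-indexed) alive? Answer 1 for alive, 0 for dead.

0

0) □■□■□□□
□■■■■■■
■■□□□□□
■□□□□□■
□■□□□■□
□■□□■□■
1) □■□□□□■
□□□■■■■
□□□■■□□
□□□□□□■
□■□□□■□
□■□□■■□
2) □□■■□□■
■□■■□□■
□□□■□□■
□□□□■■□
■□□□■■■
□■■□■■■
3) □□□□□□□
■■□□■■■
■□■■□□■
■□□■□□□
■■□□□□□
□■■□□□□
4) □□■□□■■
□■■■■■□
□□■■□□□
□□□■□□□
■□□□□□□
■■■□□□□
5) □□□□□■■
□■□□□■■
□■□□□□□
□□■■□□□
■□■□□□□
■□■□□□□
6) □■□□□■□
□□□□□■■
■■□□□□□
□□■■□□□
□□■□□□□
■□□□□□□
7) ■□□□□■□
□■□□□■■
■■■□□□■
□□■■□□□
□■■■□□□
□■□□□□□
8) ■■□□□■□
□□■□□■□
□□□■□■■
□□□□□□□
□■□■□□□
■■□□□□□
9) ■□■□□□□
■■■□□■□
□□□□■■■
□□■□■□□
■■■□□□□
□□□□□□■
10) ■□■□□□□
■□■■■■□
■□■□■□■
■□■□■□■
■■■■□□□
□□■□□□■
11) ■□■□■■□
■□■□■■□
□□■□□□□
□□□□■□□
□□□□□■□
□□□□□□■
12) ■□□□■□□
□□■□■■□
□■□□■■□
□□□□□□□
□□□□□■□
□□□□■□■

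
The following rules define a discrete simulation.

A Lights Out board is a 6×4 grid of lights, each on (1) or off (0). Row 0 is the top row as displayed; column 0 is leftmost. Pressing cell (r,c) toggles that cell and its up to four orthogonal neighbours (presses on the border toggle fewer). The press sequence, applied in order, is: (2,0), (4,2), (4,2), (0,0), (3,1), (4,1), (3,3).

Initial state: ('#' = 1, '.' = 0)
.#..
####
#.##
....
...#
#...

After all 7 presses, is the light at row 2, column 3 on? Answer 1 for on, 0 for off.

0

k=0  .#..
####
#.##
....
...#
#...
k=1  .#..
.###
.###
#...
...#
#...
k=2  .#..
.###
.###
#.#.
.##.
#.#.
k=3  .#..
.###
.###
#...
...#
#...
k=4  #...
####
.###
#...
...#
#...
k=5  #...
####
..##
.##.
.#.#
#...
k=6  #...
####
..##
..#.
#.##
##..
k=7  #...
####
..#.
...#
#.#.
##..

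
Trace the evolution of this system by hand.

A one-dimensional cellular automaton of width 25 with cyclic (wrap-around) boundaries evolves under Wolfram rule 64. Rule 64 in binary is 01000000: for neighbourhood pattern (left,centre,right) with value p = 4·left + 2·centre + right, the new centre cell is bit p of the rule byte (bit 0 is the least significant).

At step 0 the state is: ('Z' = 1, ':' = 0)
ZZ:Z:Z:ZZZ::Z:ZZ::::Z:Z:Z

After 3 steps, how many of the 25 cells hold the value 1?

0

gen 0: ZZ:Z:Z:ZZZ::Z:ZZ::::Z:Z:Z
gen 1: :Z:::::::Z:::::Z:::::::::
gen 2: :::::::::::::::::::::::::
gen 3: :::::::::::::::::::::::::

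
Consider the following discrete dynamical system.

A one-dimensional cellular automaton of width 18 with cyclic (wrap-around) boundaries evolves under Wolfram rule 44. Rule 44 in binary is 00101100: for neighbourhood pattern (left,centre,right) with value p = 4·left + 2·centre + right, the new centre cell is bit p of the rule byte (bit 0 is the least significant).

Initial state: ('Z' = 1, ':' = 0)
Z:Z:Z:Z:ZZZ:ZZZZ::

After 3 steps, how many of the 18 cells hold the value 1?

gen 0: Z:Z:Z:Z:ZZZ:ZZZZ::
gen 1: ZZZZZZZZZ::ZZ:::::
gen 2: Z::::::::::Z::::::
gen 3: Z::::::::::Z::::::

2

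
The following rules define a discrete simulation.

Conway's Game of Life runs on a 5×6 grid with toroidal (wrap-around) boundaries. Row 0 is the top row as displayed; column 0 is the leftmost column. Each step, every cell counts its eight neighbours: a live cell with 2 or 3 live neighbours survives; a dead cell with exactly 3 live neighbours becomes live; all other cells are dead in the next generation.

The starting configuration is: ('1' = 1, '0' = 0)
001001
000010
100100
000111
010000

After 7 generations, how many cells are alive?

gen 0: 001001
000010
100100
000111
010000
gen 1: 000000
000111
000100
101111
101101
gen 2: 101000
000110
100000
100000
101000
gen 3: 001001
010101
000001
100001
100001
gen 4: 011001
001001
000001
000010
010010
gen 5: 011111
011011
000011
000011
111111
gen 6: 000000
010000
000000
011000
000000
gen 7: 000000
000000
011000
000000
000000

2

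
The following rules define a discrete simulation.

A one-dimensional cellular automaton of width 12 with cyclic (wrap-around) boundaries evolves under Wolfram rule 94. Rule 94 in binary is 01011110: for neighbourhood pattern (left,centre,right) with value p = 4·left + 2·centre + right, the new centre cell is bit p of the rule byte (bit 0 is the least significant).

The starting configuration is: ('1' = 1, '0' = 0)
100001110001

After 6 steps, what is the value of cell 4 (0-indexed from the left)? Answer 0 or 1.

1

step 0: 100001110001
step 1: 110011011011
step 2: 011111011010
step 3: 110001011011
step 4: 011011011010
step 5: 111011011011
step 6: 001011011010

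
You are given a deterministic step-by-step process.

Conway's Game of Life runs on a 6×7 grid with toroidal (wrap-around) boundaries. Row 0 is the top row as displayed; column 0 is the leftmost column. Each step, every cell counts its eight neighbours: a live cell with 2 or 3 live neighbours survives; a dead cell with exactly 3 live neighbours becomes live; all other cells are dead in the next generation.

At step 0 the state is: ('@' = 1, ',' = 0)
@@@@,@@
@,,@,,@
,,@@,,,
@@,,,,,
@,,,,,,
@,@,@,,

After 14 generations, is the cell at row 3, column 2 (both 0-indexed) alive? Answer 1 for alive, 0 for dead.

step 0: @@@@,@@
@,,@,,@
,,@@,,,
@@,,,,,
@,,,,,,
@,@,@,,
step 1: ,,,,,@,
,,,,,@,
,,@@,,@
@@@,,,,
@,,,,,@
,,@,@@,
step 2: ,,,,,@@
,,,,@@@
@,@@,,@
,,@@,,,
@,@@,@@
,,,,@@,
step 3: ,,,,,,,
,,,@@,,
@@@,,,@
,,,,,@,
,@@,,@@
@,,@,,,
step 4: ,,,@@,,
@@@@,,,
@@@@@@@
,,,,,@,
@@@,@@@
@@@,,,@
step 5: ,,,,@,@
,,,,,,,
,,,,,@,
,,,,,,,
,,@@@,,
,,,,,,,
step 6: ,,,,,,,
,,,,,@,
,,,,,,,
,,,@@,,
,,,@,,,
,,,,@@,
step 7: ,,,,@@,
,,,,,,,
,,,,@,,
,,,@@,,
,,,@,@,
,,,,@,,
step 8: ,,,,@@,
,,,,@@,
,,,@@,,
,,,@,@,
,,,@,@,
,,,@,,,
step 9: ,,,@,@,
,,,,,,,
,,,@,,,
,,@@,@,
,,@@,,,
,,,@,@,
step 10: ,,,,,,,
,,,,@,,
,,@@@,,
,,,,,,,
,,,,,,,
,,,@,,,
step 11: ,,,,,,,
,,,,@,,
,,,@@,,
,,,@,,,
,,,,,,,
,,,,,,,
step 12: ,,,,,,,
,,,@@,,
,,,@@,,
,,,@@,,
,,,,,,,
,,,,,,,
step 13: ,,,,,,,
,,,@@,,
,,@,,@,
,,,@@,,
,,,,,,,
,,,,,,,
step 14: ,,,,,,,
,,,@@,,
,,@,,@,
,,,@@,,
,,,,,,,
,,,,,,,

0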